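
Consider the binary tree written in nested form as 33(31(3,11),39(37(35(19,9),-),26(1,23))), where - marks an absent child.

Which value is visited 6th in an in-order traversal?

35

In-order visits the left subtree, then the node, then the right subtree.
At 33: go left to 31.
  At 31: go left to 3.
    3 is a leaf — visit 3.
  Visit 31.
  At 31: go right to 11.
    11 is a leaf — visit 11.
Visit 33.
At 33: go right to 39.
  At 39: go left to 37.
    At 37: go left to 35.
      At 35: go left to 19.
        19 is a leaf — visit 19.
      Visit 35.
      At 35: go right to 9.
        9 is a leaf — visit 9.
    Visit 37.
    At 37: no right child.
  Visit 39.
  At 39: go right to 26.
    At 26: go left to 1.
      1 is a leaf — visit 1.
    Visit 26.
    At 26: go right to 23.
      23 is a leaf — visit 23.
Full in-order sequence: 3, 31, 11, 33, 19, 35, 9, 37, 39, 1, 26, 23.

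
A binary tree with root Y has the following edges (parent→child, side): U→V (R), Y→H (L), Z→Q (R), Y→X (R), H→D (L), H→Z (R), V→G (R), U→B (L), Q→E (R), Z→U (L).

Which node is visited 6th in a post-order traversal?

E

Post-order visits the left subtree, then the right subtree, then the node.
At Y: go left to H.
  At H: go left to D.
    D is a leaf — visit D.
  At H: go right to Z.
    At Z: go left to U.
      At U: go left to B.
        B is a leaf — visit B.
      At U: go right to V.
        At V: no left child.
        At V: go right to G.
          G is a leaf — visit G.
        Visit V.
      Visit U.
    At Z: go right to Q.
      At Q: no left child.
      At Q: go right to E.
        E is a leaf — visit E.
      Visit Q.
    Visit Z.
  Visit H.
At Y: go right to X.
  X is a leaf — visit X.
Visit Y.
Full post-order sequence: D, B, G, V, U, E, Q, Z, H, X, Y.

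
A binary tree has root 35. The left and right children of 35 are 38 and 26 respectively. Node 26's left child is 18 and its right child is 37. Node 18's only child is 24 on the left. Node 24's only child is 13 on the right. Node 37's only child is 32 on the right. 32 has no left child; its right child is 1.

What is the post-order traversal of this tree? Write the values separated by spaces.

38 13 24 18 1 32 37 26 35

Post-order visits the left subtree, then the right subtree, then the node.
At 35: go left to 38.
  38 is a leaf — visit 38.
At 35: go right to 26.
  At 26: go left to 18.
    At 18: go left to 24.
      At 24: no left child.
      At 24: go right to 13.
        13 is a leaf — visit 13.
      Visit 24.
    At 18: no right child.
    Visit 18.
  At 26: go right to 37.
    At 37: no left child.
    At 37: go right to 32.
      At 32: no left child.
      At 32: go right to 1.
        1 is a leaf — visit 1.
      Visit 32.
    Visit 37.
  Visit 26.
Visit 35.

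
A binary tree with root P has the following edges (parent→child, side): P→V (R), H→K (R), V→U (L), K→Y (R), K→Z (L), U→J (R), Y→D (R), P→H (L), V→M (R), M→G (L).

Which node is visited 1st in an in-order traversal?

In-order visits the left subtree, then the node, then the right subtree.
At P: go left to H.
  At H: no left child.
  Visit H.
  At H: go right to K.
    At K: go left to Z.
      Z is a leaf — visit Z.
    Visit K.
    At K: go right to Y.
      At Y: no left child.
      Visit Y.
      At Y: go right to D.
        D is a leaf — visit D.
Visit P.
At P: go right to V.
  At V: go left to U.
    At U: no left child.
    Visit U.
    At U: go right to J.
      J is a leaf — visit J.
  Visit V.
  At V: go right to M.
    At M: go left to G.
      G is a leaf — visit G.
    Visit M.
    At M: no right child.
Full in-order sequence: H, Z, K, Y, D, P, U, J, V, G, M.

H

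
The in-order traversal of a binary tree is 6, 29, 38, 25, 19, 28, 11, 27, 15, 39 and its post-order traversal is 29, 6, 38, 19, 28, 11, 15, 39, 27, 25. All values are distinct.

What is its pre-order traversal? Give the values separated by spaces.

The last element of post-order is the root; it splits in-order into left and right subtrees.
Root 25: left subtree has 3 nodes {6, 29, 38}, right has 6 {19, 28, 11, 27, 15, 39}.
  Root 38: left subtree has 2 nodes {6, 29}, right has 0 { }.
    Root 6: left subtree has 0 nodes { }, right has 1 {29}.
  Root 27: left subtree has 3 nodes {19, 28, 11}, right has 2 {15, 39}.
    Root 11: left subtree has 2 nodes {19, 28}, right has 0 { }.
      Root 28: left subtree has 1 node {19}, right has 0 { }.
    Root 39: left subtree has 1 node {15}, right has 0 { }.

25 38 6 29 27 11 28 19 39 15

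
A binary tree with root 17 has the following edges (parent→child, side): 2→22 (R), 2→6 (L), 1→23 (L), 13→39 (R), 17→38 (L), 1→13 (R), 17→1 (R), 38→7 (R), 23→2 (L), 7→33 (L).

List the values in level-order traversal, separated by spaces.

17 38 1 7 23 13 33 2 39 6 22

Level-order visits nodes level by level from the root, left to right within each level.
Level 0: 17
Level 1: 38, 1
Level 2: 7, 23, 13
Level 3: 33, 2, 39
Level 4: 6, 22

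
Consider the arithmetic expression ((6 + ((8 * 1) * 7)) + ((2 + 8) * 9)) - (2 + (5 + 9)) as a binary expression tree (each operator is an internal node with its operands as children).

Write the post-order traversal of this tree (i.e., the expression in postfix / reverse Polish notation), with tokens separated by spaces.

6 8 1 * 7 * + 2 8 + 9 * + 2 5 9 + + -

Post-order on an expression tree gives postfix notation: for each operator, emit left operand, right operand, then the operator.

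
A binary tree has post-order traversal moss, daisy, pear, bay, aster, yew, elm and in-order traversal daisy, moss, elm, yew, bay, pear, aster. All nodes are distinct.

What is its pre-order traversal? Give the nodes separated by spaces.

elm daisy moss yew aster bay pear

The last element of post-order is the root; it splits in-order into left and right subtrees.
Root elm: left subtree has 2 nodes {daisy, moss}, right has 4 {yew, bay, pear, aster}.
  Root daisy: left subtree has 0 nodes { }, right has 1 {moss}.
  Root yew: left subtree has 0 nodes { }, right has 3 {bay, pear, aster}.
    Root aster: left subtree has 2 nodes {bay, pear}, right has 0 { }.
      Root bay: left subtree has 0 nodes { }, right has 1 {pear}.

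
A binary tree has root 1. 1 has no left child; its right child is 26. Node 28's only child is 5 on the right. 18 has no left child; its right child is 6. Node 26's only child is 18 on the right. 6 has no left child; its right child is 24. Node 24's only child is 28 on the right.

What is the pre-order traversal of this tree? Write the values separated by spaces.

Pre-order visits the node, then its left subtree, then its right subtree.
Visit 1.
At 1: no left child.
At 1: go right to 26.
  Visit 26.
  At 26: no left child.
  At 26: go right to 18.
    Visit 18.
    At 18: no left child.
    At 18: go right to 6.
      Visit 6.
      At 6: no left child.
      At 6: go right to 24.
        Visit 24.
        At 24: no left child.
        At 24: go right to 28.
          Visit 28.
          At 28: no left child.
          At 28: go right to 5.
            5 is a leaf — visit 5.

1 26 18 6 24 28 5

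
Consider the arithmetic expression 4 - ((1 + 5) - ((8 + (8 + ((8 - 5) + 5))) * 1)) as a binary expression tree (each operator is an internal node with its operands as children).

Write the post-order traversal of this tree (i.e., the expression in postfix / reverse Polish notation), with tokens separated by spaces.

4 1 5 + 8 8 8 5 - 5 + + + 1 * - -

Post-order on an expression tree gives postfix notation: for each operator, emit left operand, right operand, then the operator.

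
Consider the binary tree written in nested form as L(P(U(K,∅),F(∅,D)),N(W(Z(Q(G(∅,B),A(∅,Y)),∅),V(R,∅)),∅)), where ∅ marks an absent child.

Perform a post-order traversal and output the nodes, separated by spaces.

K U D F P B G Y A Q Z R V W N L

Post-order visits the left subtree, then the right subtree, then the node.
At L: go left to P.
  At P: go left to U.
    At U: go left to K.
      K is a leaf — visit K.
    At U: no right child.
    Visit U.
  At P: go right to F.
    At F: no left child.
    At F: go right to D.
      D is a leaf — visit D.
    Visit F.
  Visit P.
At L: go right to N.
  At N: go left to W.
    At W: go left to Z.
      At Z: go left to Q.
        At Q: go left to G.
          At G: no left child.
          At G: go right to B.
            B is a leaf — visit B.
          Visit G.
        At Q: go right to A.
          At A: no left child.
          At A: go right to Y.
            Y is a leaf — visit Y.
          Visit A.
        Visit Q.
      At Z: no right child.
      Visit Z.
    At W: go right to V.
      At V: go left to R.
        R is a leaf — visit R.
      At V: no right child.
      Visit V.
    Visit W.
  At N: no right child.
  Visit N.
Visit L.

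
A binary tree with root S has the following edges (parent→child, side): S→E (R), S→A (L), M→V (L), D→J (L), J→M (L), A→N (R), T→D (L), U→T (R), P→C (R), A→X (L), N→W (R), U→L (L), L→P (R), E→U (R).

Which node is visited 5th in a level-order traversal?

N

Level-order visits nodes level by level from the root, left to right within each level.
Level 0: S
Level 1: A, E
Level 2: X, N, U
Level 3: W, L, T
Level 4: P, D
Level 5: C, J
Level 6: M
Level 7: V
Full level-order sequence: S, A, E, X, N, U, W, L, T, P, D, C, J, M, V.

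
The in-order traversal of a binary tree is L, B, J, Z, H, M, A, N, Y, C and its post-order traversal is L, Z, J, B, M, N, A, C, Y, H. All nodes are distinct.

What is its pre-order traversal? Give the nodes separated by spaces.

The last element of post-order is the root; it splits in-order into left and right subtrees.
Root H: left subtree has 4 nodes {L, B, J, Z}, right has 5 {M, A, N, Y, C}.
  Root B: left subtree has 1 node {L}, right has 2 {J, Z}.
    Root J: left subtree has 0 nodes { }, right has 1 {Z}.
  Root Y: left subtree has 3 nodes {M, A, N}, right has 1 {C}.
    Root A: left subtree has 1 node {M}, right has 1 {N}.

H B L J Z Y A M N C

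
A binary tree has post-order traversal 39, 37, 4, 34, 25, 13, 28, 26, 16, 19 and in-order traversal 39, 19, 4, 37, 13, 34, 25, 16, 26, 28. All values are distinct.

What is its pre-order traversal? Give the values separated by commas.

The last element of post-order is the root; it splits in-order into left and right subtrees.
Root 19: left subtree has 1 node {39}, right has 8 {4, 37, 13, 34, 25, 16, 26, 28}.
  Root 16: left subtree has 5 nodes {4, 37, 13, 34, 25}, right has 2 {26, 28}.
    Root 13: left subtree has 2 nodes {4, 37}, right has 2 {34, 25}.
      Root 4: left subtree has 0 nodes { }, right has 1 {37}.
      Root 25: left subtree has 1 node {34}, right has 0 { }.
    Root 26: left subtree has 0 nodes { }, right has 1 {28}.

19, 39, 16, 13, 4, 37, 25, 34, 26, 28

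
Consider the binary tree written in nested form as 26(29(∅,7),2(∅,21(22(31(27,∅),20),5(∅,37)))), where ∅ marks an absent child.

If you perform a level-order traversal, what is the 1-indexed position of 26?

Level-order visits nodes level by level from the root, left to right within each level.
Level 0: 26
Level 1: 29, 2
Level 2: 7, 21
Level 3: 22, 5
Level 4: 31, 20, 37
Level 5: 27
Full level-order sequence: 26, 29, 2, 7, 21, 22, 5, 31, 20, 37, 27.

1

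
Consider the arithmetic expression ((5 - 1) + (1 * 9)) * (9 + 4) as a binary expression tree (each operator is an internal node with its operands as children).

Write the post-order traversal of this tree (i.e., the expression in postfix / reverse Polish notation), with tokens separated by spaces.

5 1 - 1 9 * + 9 4 + *

Post-order on an expression tree gives postfix notation: for each operator, emit left operand, right operand, then the operator.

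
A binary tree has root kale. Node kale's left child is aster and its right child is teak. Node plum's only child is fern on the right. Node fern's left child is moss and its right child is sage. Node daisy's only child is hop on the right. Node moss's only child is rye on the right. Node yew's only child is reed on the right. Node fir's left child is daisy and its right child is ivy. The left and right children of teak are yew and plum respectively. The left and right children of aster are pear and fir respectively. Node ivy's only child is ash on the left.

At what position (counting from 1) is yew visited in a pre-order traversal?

Pre-order visits the node, then its left subtree, then its right subtree.
Visit kale.
At kale: go left to aster.
  Visit aster.
  At aster: go left to pear.
    pear is a leaf — visit pear.
  At aster: go right to fir.
    Visit fir.
    At fir: go left to daisy.
      Visit daisy.
      At daisy: no left child.
      At daisy: go right to hop.
        hop is a leaf — visit hop.
    At fir: go right to ivy.
      Visit ivy.
      At ivy: go left to ash.
        ash is a leaf — visit ash.
      At ivy: no right child.
At kale: go right to teak.
  Visit teak.
  At teak: go left to yew.
    Visit yew.
    At yew: no left child.
    At yew: go right to reed.
      reed is a leaf — visit reed.
  At teak: go right to plum.
    Visit plum.
    At plum: no left child.
    At plum: go right to fern.
      Visit fern.
      At fern: go left to moss.
        Visit moss.
        At moss: no left child.
        At moss: go right to rye.
          rye is a leaf — visit rye.
      At fern: go right to sage.
        sage is a leaf — visit sage.
Full pre-order sequence: kale, aster, pear, fir, daisy, hop, ivy, ash, teak, yew, reed, plum, fern, moss, rye, sage.

10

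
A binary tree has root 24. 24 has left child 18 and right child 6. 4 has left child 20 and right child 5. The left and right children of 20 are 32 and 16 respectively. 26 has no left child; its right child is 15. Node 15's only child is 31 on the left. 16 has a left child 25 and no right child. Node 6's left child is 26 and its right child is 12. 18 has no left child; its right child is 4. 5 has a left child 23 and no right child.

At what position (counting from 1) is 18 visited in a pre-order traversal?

2

Pre-order visits the node, then its left subtree, then its right subtree.
Visit 24.
At 24: go left to 18.
  Visit 18.
  At 18: no left child.
  At 18: go right to 4.
    Visit 4.
    At 4: go left to 20.
      Visit 20.
      At 20: go left to 32.
        32 is a leaf — visit 32.
      At 20: go right to 16.
        Visit 16.
        At 16: go left to 25.
          25 is a leaf — visit 25.
        At 16: no right child.
    At 4: go right to 5.
      Visit 5.
      At 5: go left to 23.
        23 is a leaf — visit 23.
      At 5: no right child.
At 24: go right to 6.
  Visit 6.
  At 6: go left to 26.
    Visit 26.
    At 26: no left child.
    At 26: go right to 15.
      Visit 15.
      At 15: go left to 31.
        31 is a leaf — visit 31.
      At 15: no right child.
  At 6: go right to 12.
    12 is a leaf — visit 12.
Full pre-order sequence: 24, 18, 4, 20, 32, 16, 25, 5, 23, 6, 26, 15, 31, 12.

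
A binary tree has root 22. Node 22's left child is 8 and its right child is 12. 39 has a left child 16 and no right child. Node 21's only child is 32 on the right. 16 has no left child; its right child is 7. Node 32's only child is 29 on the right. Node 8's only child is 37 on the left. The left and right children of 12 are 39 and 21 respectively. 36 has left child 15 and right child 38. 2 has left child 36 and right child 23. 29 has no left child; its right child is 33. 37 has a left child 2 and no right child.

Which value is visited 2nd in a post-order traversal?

38

Post-order visits the left subtree, then the right subtree, then the node.
At 22: go left to 8.
  At 8: go left to 37.
    At 37: go left to 2.
      At 2: go left to 36.
        At 36: go left to 15.
          15 is a leaf — visit 15.
        At 36: go right to 38.
          38 is a leaf — visit 38.
        Visit 36.
      At 2: go right to 23.
        23 is a leaf — visit 23.
      Visit 2.
    At 37: no right child.
    Visit 37.
  At 8: no right child.
  Visit 8.
At 22: go right to 12.
  At 12: go left to 39.
    At 39: go left to 16.
      At 16: no left child.
      At 16: go right to 7.
        7 is a leaf — visit 7.
      Visit 16.
    At 39: no right child.
    Visit 39.
  At 12: go right to 21.
    At 21: no left child.
    At 21: go right to 32.
      At 32: no left child.
      At 32: go right to 29.
        At 29: no left child.
        At 29: go right to 33.
          33 is a leaf — visit 33.
        Visit 29.
      Visit 32.
    Visit 21.
  Visit 12.
Visit 22.
Full post-order sequence: 15, 38, 36, 23, 2, 37, 8, 7, 16, 39, 33, 29, 32, 21, 12, 22.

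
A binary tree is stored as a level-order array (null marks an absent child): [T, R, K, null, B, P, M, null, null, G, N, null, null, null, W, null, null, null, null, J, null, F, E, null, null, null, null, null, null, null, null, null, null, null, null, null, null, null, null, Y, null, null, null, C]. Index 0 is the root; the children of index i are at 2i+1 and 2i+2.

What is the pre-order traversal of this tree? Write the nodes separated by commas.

Pre-order visits the node, then its left subtree, then its right subtree.
Visit T.
At T: go left to R.
  Visit R.
  At R: no left child.
  At R: go right to B.
    Visit B.
    At B: go left to G.
      Visit G.
      At G: go left to J.
        Visit J.
        At J: go left to Y.
          Y is a leaf — visit Y.
        At J: no right child.
      At G: no right child.
    At B: go right to N.
      Visit N.
      At N: go left to F.
        Visit F.
        At F: go left to C.
          C is a leaf — visit C.
        At F: no right child.
      At N: go right to E.
        E is a leaf — visit E.
At T: go right to K.
  Visit K.
  At K: go left to P.
    P is a leaf — visit P.
  At K: go right to M.
    Visit M.
    At M: no left child.
    At M: go right to W.
      W is a leaf — visit W.

T, R, B, G, J, Y, N, F, C, E, K, P, M, W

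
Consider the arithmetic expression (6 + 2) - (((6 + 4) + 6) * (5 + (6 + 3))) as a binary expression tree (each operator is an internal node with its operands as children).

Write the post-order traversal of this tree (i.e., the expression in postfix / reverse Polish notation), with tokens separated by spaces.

Post-order on an expression tree gives postfix notation: for each operator, emit left operand, right operand, then the operator.

6 2 + 6 4 + 6 + 5 6 3 + + * -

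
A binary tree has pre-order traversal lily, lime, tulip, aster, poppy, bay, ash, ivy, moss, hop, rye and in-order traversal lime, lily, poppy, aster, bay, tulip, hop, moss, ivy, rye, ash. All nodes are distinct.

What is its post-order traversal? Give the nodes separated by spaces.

lime poppy bay aster hop moss rye ivy ash tulip lily

The first element of pre-order is the root; it splits in-order into left and right subtrees.
Root lily: left subtree has 1 node {lime}, right has 9 {poppy, aster, bay, tulip, hop, moss, ivy, rye, ash}.
  Root tulip: left subtree has 3 nodes {poppy, aster, bay}, right has 5 {hop, moss, ivy, rye, ash}.
    Root aster: left subtree has 1 node {poppy}, right has 1 {bay}.
    Root ash: left subtree has 4 nodes {hop, moss, ivy, rye}, right has 0 { }.
      Root ivy: left subtree has 2 nodes {hop, moss}, right has 1 {rye}.
        Root moss: left subtree has 1 node {hop}, right has 0 { }.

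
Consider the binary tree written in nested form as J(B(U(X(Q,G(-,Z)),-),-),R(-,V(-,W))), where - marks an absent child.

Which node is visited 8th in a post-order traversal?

V

Post-order visits the left subtree, then the right subtree, then the node.
At J: go left to B.
  At B: go left to U.
    At U: go left to X.
      At X: go left to Q.
        Q is a leaf — visit Q.
      At X: go right to G.
        At G: no left child.
        At G: go right to Z.
          Z is a leaf — visit Z.
        Visit G.
      Visit X.
    At U: no right child.
    Visit U.
  At B: no right child.
  Visit B.
At J: go right to R.
  At R: no left child.
  At R: go right to V.
    At V: no left child.
    At V: go right to W.
      W is a leaf — visit W.
    Visit V.
  Visit R.
Visit J.
Full post-order sequence: Q, Z, G, X, U, B, W, V, R, J.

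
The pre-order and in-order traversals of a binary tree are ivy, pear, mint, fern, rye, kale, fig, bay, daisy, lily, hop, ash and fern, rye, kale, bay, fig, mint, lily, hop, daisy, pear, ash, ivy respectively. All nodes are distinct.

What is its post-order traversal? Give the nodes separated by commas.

bay, fig, kale, rye, fern, hop, lily, daisy, mint, ash, pear, ivy

The first element of pre-order is the root; it splits in-order into left and right subtrees.
Root ivy: left subtree has 11 nodes {fern, rye, kale, bay, fig, mint, lily, hop, daisy, pear, ash}, right has 0 { }.
  Root pear: left subtree has 9 nodes {fern, rye, kale, bay, fig, mint, lily, hop, daisy}, right has 1 {ash}.
    Root mint: left subtree has 5 nodes {fern, rye, kale, bay, fig}, right has 3 {lily, hop, daisy}.
      Root fern: left subtree has 0 nodes { }, right has 4 {rye, kale, bay, fig}.
        Root rye: left subtree has 0 nodes { }, right has 3 {kale, bay, fig}.
          Root kale: left subtree has 0 nodes { }, right has 2 {bay, fig}.
            Root fig: left subtree has 1 node {bay}, right has 0 { }.
      Root daisy: left subtree has 2 nodes {lily, hop}, right has 0 { }.
        Root lily: left subtree has 0 nodes { }, right has 1 {hop}.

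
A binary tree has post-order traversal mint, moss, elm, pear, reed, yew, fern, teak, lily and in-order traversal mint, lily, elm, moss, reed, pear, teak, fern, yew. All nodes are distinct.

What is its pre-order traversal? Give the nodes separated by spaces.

lily mint teak reed elm moss pear fern yew

The last element of post-order is the root; it splits in-order into left and right subtrees.
Root lily: left subtree has 1 node {mint}, right has 7 {elm, moss, reed, pear, teak, fern, yew}.
  Root teak: left subtree has 4 nodes {elm, moss, reed, pear}, right has 2 {fern, yew}.
    Root reed: left subtree has 2 nodes {elm, moss}, right has 1 {pear}.
      Root elm: left subtree has 0 nodes { }, right has 1 {moss}.
    Root fern: left subtree has 0 nodes { }, right has 1 {yew}.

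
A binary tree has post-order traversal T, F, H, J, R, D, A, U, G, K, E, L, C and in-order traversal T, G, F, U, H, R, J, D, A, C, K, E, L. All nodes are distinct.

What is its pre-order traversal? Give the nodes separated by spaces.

The last element of post-order is the root; it splits in-order into left and right subtrees.
Root C: left subtree has 9 nodes {T, G, F, U, H, R, J, D, A}, right has 3 {K, E, L}.
  Root G: left subtree has 1 node {T}, right has 7 {F, U, H, R, J, D, A}.
    Root U: left subtree has 1 node {F}, right has 5 {H, R, J, D, A}.
      Root A: left subtree has 4 nodes {H, R, J, D}, right has 0 { }.
        Root D: left subtree has 3 nodes {H, R, J}, right has 0 { }.
          Root R: left subtree has 1 node {H}, right has 1 {J}.
  Root L: left subtree has 2 nodes {K, E}, right has 0 { }.
    Root E: left subtree has 1 node {K}, right has 0 { }.

C G T U F A D R H J L E K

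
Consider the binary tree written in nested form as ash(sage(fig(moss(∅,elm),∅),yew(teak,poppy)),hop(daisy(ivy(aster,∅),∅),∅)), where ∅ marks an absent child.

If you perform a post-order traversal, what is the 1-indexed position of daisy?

10

Post-order visits the left subtree, then the right subtree, then the node.
At ash: go left to sage.
  At sage: go left to fig.
    At fig: go left to moss.
      At moss: no left child.
      At moss: go right to elm.
        elm is a leaf — visit elm.
      Visit moss.
    At fig: no right child.
    Visit fig.
  At sage: go right to yew.
    At yew: go left to teak.
      teak is a leaf — visit teak.
    At yew: go right to poppy.
      poppy is a leaf — visit poppy.
    Visit yew.
  Visit sage.
At ash: go right to hop.
  At hop: go left to daisy.
    At daisy: go left to ivy.
      At ivy: go left to aster.
        aster is a leaf — visit aster.
      At ivy: no right child.
      Visit ivy.
    At daisy: no right child.
    Visit daisy.
  At hop: no right child.
  Visit hop.
Visit ash.
Full post-order sequence: elm, moss, fig, teak, poppy, yew, sage, aster, ivy, daisy, hop, ash.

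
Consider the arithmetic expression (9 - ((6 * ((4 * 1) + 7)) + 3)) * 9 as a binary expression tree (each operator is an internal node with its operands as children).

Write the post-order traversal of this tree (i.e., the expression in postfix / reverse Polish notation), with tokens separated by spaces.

Post-order on an expression tree gives postfix notation: for each operator, emit left operand, right operand, then the operator.

9 6 4 1 * 7 + * 3 + - 9 *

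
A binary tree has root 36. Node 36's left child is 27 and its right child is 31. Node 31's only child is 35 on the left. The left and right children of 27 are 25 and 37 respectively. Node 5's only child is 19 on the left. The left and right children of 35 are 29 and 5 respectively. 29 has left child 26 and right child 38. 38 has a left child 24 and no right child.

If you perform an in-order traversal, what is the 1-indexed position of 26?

5

In-order visits the left subtree, then the node, then the right subtree.
At 36: go left to 27.
  At 27: go left to 25.
    25 is a leaf — visit 25.
  Visit 27.
  At 27: go right to 37.
    37 is a leaf — visit 37.
Visit 36.
At 36: go right to 31.
  At 31: go left to 35.
    At 35: go left to 29.
      At 29: go left to 26.
        26 is a leaf — visit 26.
      Visit 29.
      At 29: go right to 38.
        At 38: go left to 24.
          24 is a leaf — visit 24.
        Visit 38.
        At 38: no right child.
    Visit 35.
    At 35: go right to 5.
      At 5: go left to 19.
        19 is a leaf — visit 19.
      Visit 5.
      At 5: no right child.
  Visit 31.
  At 31: no right child.
Full in-order sequence: 25, 27, 37, 36, 26, 29, 24, 38, 35, 19, 5, 31.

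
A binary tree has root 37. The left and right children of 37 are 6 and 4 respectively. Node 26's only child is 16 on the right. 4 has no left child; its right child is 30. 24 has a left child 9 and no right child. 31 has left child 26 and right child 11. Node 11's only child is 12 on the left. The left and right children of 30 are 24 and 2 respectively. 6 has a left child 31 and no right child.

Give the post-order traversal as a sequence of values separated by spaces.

16 26 12 11 31 6 9 24 2 30 4 37

Post-order visits the left subtree, then the right subtree, then the node.
At 37: go left to 6.
  At 6: go left to 31.
    At 31: go left to 26.
      At 26: no left child.
      At 26: go right to 16.
        16 is a leaf — visit 16.
      Visit 26.
    At 31: go right to 11.
      At 11: go left to 12.
        12 is a leaf — visit 12.
      At 11: no right child.
      Visit 11.
    Visit 31.
  At 6: no right child.
  Visit 6.
At 37: go right to 4.
  At 4: no left child.
  At 4: go right to 30.
    At 30: go left to 24.
      At 24: go left to 9.
        9 is a leaf — visit 9.
      At 24: no right child.
      Visit 24.
    At 30: go right to 2.
      2 is a leaf — visit 2.
    Visit 30.
  Visit 4.
Visit 37.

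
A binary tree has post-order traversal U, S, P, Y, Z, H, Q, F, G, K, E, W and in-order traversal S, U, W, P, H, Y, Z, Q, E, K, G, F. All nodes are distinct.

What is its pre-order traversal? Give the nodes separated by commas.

The last element of post-order is the root; it splits in-order into left and right subtrees.
Root W: left subtree has 2 nodes {S, U}, right has 9 {P, H, Y, Z, Q, E, K, G, F}.
  Root S: left subtree has 0 nodes { }, right has 1 {U}.
  Root E: left subtree has 5 nodes {P, H, Y, Z, Q}, right has 3 {K, G, F}.
    Root Q: left subtree has 4 nodes {P, H, Y, Z}, right has 0 { }.
      Root H: left subtree has 1 node {P}, right has 2 {Y, Z}.
        Root Z: left subtree has 1 node {Y}, right has 0 { }.
    Root K: left subtree has 0 nodes { }, right has 2 {G, F}.
      Root G: left subtree has 0 nodes { }, right has 1 {F}.

W, S, U, E, Q, H, P, Z, Y, K, G, F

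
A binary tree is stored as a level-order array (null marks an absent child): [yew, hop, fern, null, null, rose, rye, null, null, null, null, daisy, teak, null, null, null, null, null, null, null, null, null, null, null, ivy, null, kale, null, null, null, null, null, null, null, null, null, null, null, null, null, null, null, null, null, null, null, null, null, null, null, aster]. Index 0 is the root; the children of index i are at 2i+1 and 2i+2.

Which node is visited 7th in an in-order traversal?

teak

In-order visits the left subtree, then the node, then the right subtree.
At yew: go left to hop.
  hop is a leaf — visit hop.
Visit yew.
At yew: go right to fern.
  At fern: go left to rose.
    At rose: go left to daisy.
      At daisy: no left child.
      Visit daisy.
      At daisy: go right to ivy.
        At ivy: no left child.
        Visit ivy.
        At ivy: go right to aster.
          aster is a leaf — visit aster.
    Visit rose.
    At rose: go right to teak.
      At teak: no left child.
      Visit teak.
      At teak: go right to kale.
        kale is a leaf — visit kale.
  Visit fern.
  At fern: go right to rye.
    rye is a leaf — visit rye.
Full in-order sequence: hop, yew, daisy, ivy, aster, rose, teak, kale, fern, rye.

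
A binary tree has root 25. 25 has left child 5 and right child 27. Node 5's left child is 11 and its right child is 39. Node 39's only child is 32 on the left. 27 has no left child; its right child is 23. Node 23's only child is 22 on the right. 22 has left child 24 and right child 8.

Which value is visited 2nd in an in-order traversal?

In-order visits the left subtree, then the node, then the right subtree.
At 25: go left to 5.
  At 5: go left to 11.
    11 is a leaf — visit 11.
  Visit 5.
  At 5: go right to 39.
    At 39: go left to 32.
      32 is a leaf — visit 32.
    Visit 39.
    At 39: no right child.
Visit 25.
At 25: go right to 27.
  At 27: no left child.
  Visit 27.
  At 27: go right to 23.
    At 23: no left child.
    Visit 23.
    At 23: go right to 22.
      At 22: go left to 24.
        24 is a leaf — visit 24.
      Visit 22.
      At 22: go right to 8.
        8 is a leaf — visit 8.
Full in-order sequence: 11, 5, 32, 39, 25, 27, 23, 24, 22, 8.

5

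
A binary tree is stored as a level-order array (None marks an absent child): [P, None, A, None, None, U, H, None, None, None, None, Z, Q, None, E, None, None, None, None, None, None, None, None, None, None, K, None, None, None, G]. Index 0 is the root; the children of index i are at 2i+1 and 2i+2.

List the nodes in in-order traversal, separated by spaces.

In-order visits the left subtree, then the node, then the right subtree.
At P: no left child.
Visit P.
At P: go right to A.
  At A: go left to U.
    At U: go left to Z.
      Z is a leaf — visit Z.
    Visit U.
    At U: go right to Q.
      At Q: go left to K.
        K is a leaf — visit K.
      Visit Q.
      At Q: no right child.
  Visit A.
  At A: go right to H.
    At H: no left child.
    Visit H.
    At H: go right to E.
      At E: go left to G.
        G is a leaf — visit G.
      Visit E.
      At E: no right child.

P Z U K Q A H G E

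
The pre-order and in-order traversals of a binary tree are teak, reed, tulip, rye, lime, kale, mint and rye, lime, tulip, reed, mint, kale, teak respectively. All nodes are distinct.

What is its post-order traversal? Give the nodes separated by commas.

lime, rye, tulip, mint, kale, reed, teak

The first element of pre-order is the root; it splits in-order into left and right subtrees.
Root teak: left subtree has 6 nodes {rye, lime, tulip, reed, mint, kale}, right has 0 { }.
  Root reed: left subtree has 3 nodes {rye, lime, tulip}, right has 2 {mint, kale}.
    Root tulip: left subtree has 2 nodes {rye, lime}, right has 0 { }.
      Root rye: left subtree has 0 nodes { }, right has 1 {lime}.
    Root kale: left subtree has 1 node {mint}, right has 0 { }.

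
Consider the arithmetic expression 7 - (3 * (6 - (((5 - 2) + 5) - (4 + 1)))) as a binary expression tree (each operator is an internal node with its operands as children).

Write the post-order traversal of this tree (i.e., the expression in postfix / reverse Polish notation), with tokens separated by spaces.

7 3 6 5 2 - 5 + 4 1 + - - * -

Post-order on an expression tree gives postfix notation: for each operator, emit left operand, right operand, then the operator.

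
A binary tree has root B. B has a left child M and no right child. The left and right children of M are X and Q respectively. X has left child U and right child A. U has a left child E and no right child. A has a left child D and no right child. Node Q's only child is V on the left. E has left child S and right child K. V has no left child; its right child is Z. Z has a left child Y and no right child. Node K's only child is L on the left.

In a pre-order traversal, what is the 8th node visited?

Pre-order visits the node, then its left subtree, then its right subtree.
Visit B.
At B: go left to M.
  Visit M.
  At M: go left to X.
    Visit X.
    At X: go left to U.
      Visit U.
      At U: go left to E.
        Visit E.
        At E: go left to S.
          S is a leaf — visit S.
        At E: go right to K.
          Visit K.
          At K: go left to L.
            L is a leaf — visit L.
          At K: no right child.
      At U: no right child.
    At X: go right to A.
      Visit A.
      At A: go left to D.
        D is a leaf — visit D.
      At A: no right child.
  At M: go right to Q.
    Visit Q.
    At Q: go left to V.
      Visit V.
      At V: no left child.
      At V: go right to Z.
        Visit Z.
        At Z: go left to Y.
          Y is a leaf — visit Y.
        At Z: no right child.
    At Q: no right child.
At B: no right child.
Full pre-order sequence: B, M, X, U, E, S, K, L, A, D, Q, V, Z, Y.

L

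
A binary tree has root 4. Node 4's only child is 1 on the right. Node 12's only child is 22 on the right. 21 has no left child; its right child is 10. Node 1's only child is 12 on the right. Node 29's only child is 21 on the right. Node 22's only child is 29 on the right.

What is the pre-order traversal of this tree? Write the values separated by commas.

Pre-order visits the node, then its left subtree, then its right subtree.
Visit 4.
At 4: no left child.
At 4: go right to 1.
  Visit 1.
  At 1: no left child.
  At 1: go right to 12.
    Visit 12.
    At 12: no left child.
    At 12: go right to 22.
      Visit 22.
      At 22: no left child.
      At 22: go right to 29.
        Visit 29.
        At 29: no left child.
        At 29: go right to 21.
          Visit 21.
          At 21: no left child.
          At 21: go right to 10.
            10 is a leaf — visit 10.

4, 1, 12, 22, 29, 21, 10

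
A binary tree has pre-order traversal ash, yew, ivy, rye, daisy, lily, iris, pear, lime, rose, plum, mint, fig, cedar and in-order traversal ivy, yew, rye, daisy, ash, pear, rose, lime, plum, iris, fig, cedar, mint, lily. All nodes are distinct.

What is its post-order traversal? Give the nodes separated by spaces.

ivy daisy rye yew rose plum lime pear cedar fig mint iris lily ash

The first element of pre-order is the root; it splits in-order into left and right subtrees.
Root ash: left subtree has 4 nodes {ivy, yew, rye, daisy}, right has 9 {pear, rose, lime, plum, iris, fig, cedar, mint, lily}.
  Root yew: left subtree has 1 node {ivy}, right has 2 {rye, daisy}.
    Root rye: left subtree has 0 nodes { }, right has 1 {daisy}.
  Root lily: left subtree has 8 nodes {pear, rose, lime, plum, iris, fig, cedar, mint}, right has 0 { }.
    Root iris: left subtree has 4 nodes {pear, rose, lime, plum}, right has 3 {fig, cedar, mint}.
      Root pear: left subtree has 0 nodes { }, right has 3 {rose, lime, plum}.
        Root lime: left subtree has 1 node {rose}, right has 1 {plum}.
      Root mint: left subtree has 2 nodes {fig, cedar}, right has 0 { }.
        Root fig: left subtree has 0 nodes { }, right has 1 {cedar}.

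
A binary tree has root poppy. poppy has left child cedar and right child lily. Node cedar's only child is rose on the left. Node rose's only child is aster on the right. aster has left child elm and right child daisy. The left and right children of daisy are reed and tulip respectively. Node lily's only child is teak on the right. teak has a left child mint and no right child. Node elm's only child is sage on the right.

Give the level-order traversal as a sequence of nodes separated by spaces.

poppy cedar lily rose teak aster mint elm daisy sage reed tulip

Level-order visits nodes level by level from the root, left to right within each level.
Level 0: poppy
Level 1: cedar, lily
Level 2: rose, teak
Level 3: aster, mint
Level 4: elm, daisy
Level 5: sage, reed, tulip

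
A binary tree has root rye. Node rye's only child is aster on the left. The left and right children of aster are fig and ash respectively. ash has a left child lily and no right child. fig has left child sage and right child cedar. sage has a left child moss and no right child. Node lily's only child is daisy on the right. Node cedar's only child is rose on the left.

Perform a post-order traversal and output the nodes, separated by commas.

moss, sage, rose, cedar, fig, daisy, lily, ash, aster, rye

Post-order visits the left subtree, then the right subtree, then the node.
At rye: go left to aster.
  At aster: go left to fig.
    At fig: go left to sage.
      At sage: go left to moss.
        moss is a leaf — visit moss.
      At sage: no right child.
      Visit sage.
    At fig: go right to cedar.
      At cedar: go left to rose.
        rose is a leaf — visit rose.
      At cedar: no right child.
      Visit cedar.
    Visit fig.
  At aster: go right to ash.
    At ash: go left to lily.
      At lily: no left child.
      At lily: go right to daisy.
        daisy is a leaf — visit daisy.
      Visit lily.
    At ash: no right child.
    Visit ash.
  Visit aster.
At rye: no right child.
Visit rye.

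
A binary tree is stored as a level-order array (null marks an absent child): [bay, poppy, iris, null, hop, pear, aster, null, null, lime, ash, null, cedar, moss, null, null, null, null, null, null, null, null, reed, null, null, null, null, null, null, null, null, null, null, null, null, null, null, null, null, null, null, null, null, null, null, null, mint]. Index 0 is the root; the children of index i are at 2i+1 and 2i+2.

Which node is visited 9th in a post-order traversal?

Post-order visits the left subtree, then the right subtree, then the node.
At bay: go left to poppy.
  At poppy: no left child.
  At poppy: go right to hop.
    At hop: go left to lime.
      lime is a leaf — visit lime.
    At hop: go right to ash.
      At ash: no left child.
      At ash: go right to reed.
        At reed: no left child.
        At reed: go right to mint.
          mint is a leaf — visit mint.
        Visit reed.
      Visit ash.
    Visit hop.
  Visit poppy.
At bay: go right to iris.
  At iris: go left to pear.
    At pear: no left child.
    At pear: go right to cedar.
      cedar is a leaf — visit cedar.
    Visit pear.
  At iris: go right to aster.
    At aster: go left to moss.
      moss is a leaf — visit moss.
    At aster: no right child.
    Visit aster.
  Visit iris.
Visit bay.
Full post-order sequence: lime, mint, reed, ash, hop, poppy, cedar, pear, moss, aster, iris, bay.

moss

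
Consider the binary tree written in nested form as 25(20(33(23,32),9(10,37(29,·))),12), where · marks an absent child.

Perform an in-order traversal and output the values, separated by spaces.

23 33 32 20 10 9 29 37 25 12

In-order visits the left subtree, then the node, then the right subtree.
At 25: go left to 20.
  At 20: go left to 33.
    At 33: go left to 23.
      23 is a leaf — visit 23.
    Visit 33.
    At 33: go right to 32.
      32 is a leaf — visit 32.
  Visit 20.
  At 20: go right to 9.
    At 9: go left to 10.
      10 is a leaf — visit 10.
    Visit 9.
    At 9: go right to 37.
      At 37: go left to 29.
        29 is a leaf — visit 29.
      Visit 37.
      At 37: no right child.
Visit 25.
At 25: go right to 12.
  12 is a leaf — visit 12.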